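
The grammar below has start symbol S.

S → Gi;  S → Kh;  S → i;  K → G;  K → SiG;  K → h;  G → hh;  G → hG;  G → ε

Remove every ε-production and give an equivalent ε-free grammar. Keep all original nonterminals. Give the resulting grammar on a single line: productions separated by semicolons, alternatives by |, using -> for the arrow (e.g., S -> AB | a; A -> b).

S -> h | i | Gi | Kh; G -> h | hG | hh; K -> G | h | Si | SiG

Nullable set: {G, K}.
S -> Gi: G nullable, giving Gi | i.
S -> Kh: K nullable, giving Kh | h.
Drop G -> ε.
G -> hG: G nullable, giving h | hG.
K -> G: G nullable, giving G.
K -> SiG: G nullable, giving Si | SiG.
Unchanged (no nullable symbols): S -> i; G -> hh; K -> h.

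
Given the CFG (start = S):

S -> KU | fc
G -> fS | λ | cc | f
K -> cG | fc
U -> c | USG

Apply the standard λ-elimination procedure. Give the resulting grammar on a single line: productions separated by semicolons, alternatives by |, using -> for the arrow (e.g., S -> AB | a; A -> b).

S -> KU | fc; G -> f | cc | fS; K -> c | cG | fc; U -> c | US | USG

Nullable set: {G}.
Drop G -> λ.
K -> cG: G nullable, giving c | cG.
U -> USG: G nullable, giving US | USG.
Unchanged (no nullable symbols): S -> KU; S -> fc; G -> cc; G -> f; G -> fS; K -> fc; U -> c.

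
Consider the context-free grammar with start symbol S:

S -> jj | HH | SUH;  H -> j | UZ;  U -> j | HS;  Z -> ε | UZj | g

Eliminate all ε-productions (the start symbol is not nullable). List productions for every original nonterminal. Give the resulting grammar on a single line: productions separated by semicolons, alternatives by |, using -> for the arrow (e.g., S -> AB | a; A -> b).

Nullable set: {Z}.
H -> UZ: Z nullable, giving U | UZ.
Drop Z -> ε.
Z -> UZj: Z nullable, giving UZj | Uj.
Unchanged (no nullable symbols): S -> HH; S -> SUH; S -> jj; H -> j; U -> HS; U -> j; Z -> g.

S -> HH | jj | SUH; H -> U | j | UZ; U -> j | HS; Z -> g | Uj | UZj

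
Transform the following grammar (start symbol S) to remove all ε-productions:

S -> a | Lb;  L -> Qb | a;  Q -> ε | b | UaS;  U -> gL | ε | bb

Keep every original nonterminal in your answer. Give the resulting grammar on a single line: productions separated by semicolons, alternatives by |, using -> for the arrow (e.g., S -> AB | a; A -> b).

S -> a | Lb; L -> a | b | Qb; Q -> b | aS | UaS; U -> bb | gL

Nullable set: {Q, U}.
L -> Qb: Q nullable, giving Qb | b.
Drop Q -> ε.
Q -> UaS: U nullable, giving UaS | aS.
Drop U -> ε.
Unchanged (no nullable symbols): S -> Lb; S -> a; L -> a; Q -> b; U -> bb; U -> gL.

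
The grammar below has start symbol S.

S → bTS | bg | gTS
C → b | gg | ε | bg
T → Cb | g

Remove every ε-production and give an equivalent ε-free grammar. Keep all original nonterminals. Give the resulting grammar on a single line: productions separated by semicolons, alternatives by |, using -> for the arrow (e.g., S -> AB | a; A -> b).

S -> bg | bTS | gTS; C -> b | bg | gg; T -> b | g | Cb

Nullable set: {C}.
Drop C -> ε.
T -> Cb: C nullable, giving Cb | b.
Unchanged (no nullable symbols): S -> bTS; S -> bg; S -> gTS; C -> b; C -> bg; C -> gg; T -> g.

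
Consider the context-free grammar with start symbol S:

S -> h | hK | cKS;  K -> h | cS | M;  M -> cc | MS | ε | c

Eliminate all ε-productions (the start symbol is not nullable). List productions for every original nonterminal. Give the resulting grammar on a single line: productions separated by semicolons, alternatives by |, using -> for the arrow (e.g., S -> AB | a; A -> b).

S -> h | cS | hK | cKS; K -> M | h | cS; M -> S | c | MS | cc

Nullable set: {K, M}.
S -> cKS: K nullable, giving cKS | cS.
S -> hK: K nullable, giving h | hK.
K -> M: M nullable, giving M.
Drop M -> ε.
M -> MS: M nullable, giving MS | S.
Unchanged (no nullable symbols): S -> h; K -> cS; K -> h; M -> c; M -> cc.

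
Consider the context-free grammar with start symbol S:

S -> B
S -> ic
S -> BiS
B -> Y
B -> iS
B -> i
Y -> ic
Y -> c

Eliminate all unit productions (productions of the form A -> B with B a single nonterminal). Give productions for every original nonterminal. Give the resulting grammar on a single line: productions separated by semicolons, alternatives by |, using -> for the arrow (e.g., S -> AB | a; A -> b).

Unit productions: B->Y, S->B.
Unit pairs (A ⇒* B via units): (B,Y), (S,B), (S,Y).
S: inherits non-unit rules of {B, S, Y} → BiS | c | i | iS | ic.
B: inherits non-unit rules of {B, Y} → c | i | iS | ic.
Y: inherits non-unit rules of {Y} → c | ic.

S -> c | i | iS | ic | BiS; B -> c | i | iS | ic; Y -> c | ic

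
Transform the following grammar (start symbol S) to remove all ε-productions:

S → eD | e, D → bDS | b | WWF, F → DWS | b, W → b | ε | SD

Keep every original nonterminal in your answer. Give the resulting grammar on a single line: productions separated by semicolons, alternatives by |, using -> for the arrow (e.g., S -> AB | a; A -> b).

S -> e | eD; D -> F | b | WF | WWF | bDS; F -> b | DS | DWS; W -> b | SD

Nullable set: {W}.
D -> WWF: W, W nullable, giving F | WF | WWF.
F -> DWS: W nullable, giving DS | DWS.
Drop W -> ε.
Unchanged (no nullable symbols): S -> e; S -> eD; D -> b; D -> bDS; F -> b; W -> SD; W -> b.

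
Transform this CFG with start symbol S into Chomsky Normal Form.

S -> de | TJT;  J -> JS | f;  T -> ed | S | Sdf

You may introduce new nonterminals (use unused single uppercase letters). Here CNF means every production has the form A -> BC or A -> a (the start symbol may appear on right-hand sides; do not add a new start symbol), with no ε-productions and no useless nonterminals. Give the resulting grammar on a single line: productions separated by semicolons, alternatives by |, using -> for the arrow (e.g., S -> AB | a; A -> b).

S -> AB | TD; A -> d; B -> e; C -> f; D -> JT; E -> AC; F -> JT; J -> f | JS; T -> AB | BA | SE | TF

No ε-productions.
After unit-elimination: S -> de | TJT; J -> f | JS; T -> de | ed | Sdf | TJT.
TERM: introduce A -> d, B -> e, C -> f and substitute in every rule of length ≥2.
BIN: S -> TJT becomes S -> TD, D -> JT; T -> SAC becomes T -> SE, E -> AC; T -> TJT becomes T -> TF, F -> JT.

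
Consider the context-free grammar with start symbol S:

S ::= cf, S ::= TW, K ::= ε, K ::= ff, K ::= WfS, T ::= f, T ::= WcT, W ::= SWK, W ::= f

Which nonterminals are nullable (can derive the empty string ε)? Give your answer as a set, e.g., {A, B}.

Directly nullable (have an ε-rule): {K}.
Not nullable: S, T, W — each has a terminal in every rule's right-hand side or depends on a non-nullable symbol.

{K}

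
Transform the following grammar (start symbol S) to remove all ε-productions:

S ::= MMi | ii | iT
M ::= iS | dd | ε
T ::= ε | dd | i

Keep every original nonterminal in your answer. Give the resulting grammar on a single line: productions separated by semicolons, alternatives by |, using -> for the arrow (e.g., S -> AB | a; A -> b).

S -> i | Mi | iT | ii | MMi; M -> dd | iS; T -> i | dd

Nullable set: {M, T}.
S -> MMi: M, M nullable, giving MMi | Mi | i.
S -> iT: T nullable, giving i | iT.
Drop M -> ε.
Drop T -> ε.
Unchanged (no nullable symbols): S -> ii; M -> dd; M -> iS; T -> dd; T -> i.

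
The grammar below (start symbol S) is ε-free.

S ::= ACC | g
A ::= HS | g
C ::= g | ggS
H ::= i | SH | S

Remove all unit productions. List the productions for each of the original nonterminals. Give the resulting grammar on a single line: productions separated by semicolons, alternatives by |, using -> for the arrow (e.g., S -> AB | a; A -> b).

S -> g | ACC; A -> g | HS; C -> g | ggS; H -> g | i | SH | ACC

Unit productions: H->S.
Unit pairs (A ⇒* B via units): (H,S).
S: inherits non-unit rules of {S} → ACC | g.
A: inherits non-unit rules of {A} → HS | g.
C: inherits non-unit rules of {C} → g | ggS.
H: inherits non-unit rules of {H, S} → ACC | SH | g | i.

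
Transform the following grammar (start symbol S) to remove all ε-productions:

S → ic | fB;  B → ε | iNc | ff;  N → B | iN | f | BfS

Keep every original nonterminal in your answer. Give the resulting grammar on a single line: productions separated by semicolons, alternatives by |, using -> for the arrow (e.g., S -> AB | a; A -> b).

S -> f | fB | ic; B -> ff | ic | iNc; N -> B | f | i | fS | iN | BfS

Nullable set: {B, N}.
S -> fB: B nullable, giving f | fB.
Drop B -> ε.
B -> iNc: N nullable, giving iNc | ic.
N -> B: B nullable, giving B.
N -> BfS: B nullable, giving BfS | fS.
N -> iN: N nullable, giving i | iN.
Unchanged (no nullable symbols): S -> ic; B -> ff; N -> f.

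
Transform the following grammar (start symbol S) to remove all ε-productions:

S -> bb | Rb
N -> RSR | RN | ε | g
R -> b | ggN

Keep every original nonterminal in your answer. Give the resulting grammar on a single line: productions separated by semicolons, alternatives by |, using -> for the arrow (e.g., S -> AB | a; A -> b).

Nullable set: {N}.
Drop N -> ε.
N -> RN: N nullable, giving R | RN.
R -> ggN: N nullable, giving gg | ggN.
Unchanged (no nullable symbols): S -> Rb; S -> bb; N -> RSR; N -> g; R -> b.

S -> Rb | bb; N -> R | g | RN | RSR; R -> b | gg | ggN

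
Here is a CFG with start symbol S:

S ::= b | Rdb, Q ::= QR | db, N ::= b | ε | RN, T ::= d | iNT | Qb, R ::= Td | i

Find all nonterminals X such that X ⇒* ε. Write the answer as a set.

Directly nullable (have an ε-rule): {N}.
Not nullable: Q, R, S, T — each has a terminal in every rule's right-hand side or depends on a non-nullable symbol.

{N}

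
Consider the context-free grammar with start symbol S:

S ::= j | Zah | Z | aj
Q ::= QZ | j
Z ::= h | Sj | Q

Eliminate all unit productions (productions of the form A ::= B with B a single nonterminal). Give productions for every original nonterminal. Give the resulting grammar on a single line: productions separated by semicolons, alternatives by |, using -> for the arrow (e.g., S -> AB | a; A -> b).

S -> h | j | QZ | Sj | aj | Zah; Q -> j | QZ; Z -> h | j | QZ | Sj

Unit productions: S->Z, Z->Q.
Unit pairs (A ⇒* B via units): (S,Q), (S,Z), (Z,Q).
S: inherits non-unit rules of {Q, S, Z} → QZ | Sj | Zah | aj | h | j.
Q: inherits non-unit rules of {Q} → QZ | j.
Z: inherits non-unit rules of {Q, Z} → QZ | Sj | h | j.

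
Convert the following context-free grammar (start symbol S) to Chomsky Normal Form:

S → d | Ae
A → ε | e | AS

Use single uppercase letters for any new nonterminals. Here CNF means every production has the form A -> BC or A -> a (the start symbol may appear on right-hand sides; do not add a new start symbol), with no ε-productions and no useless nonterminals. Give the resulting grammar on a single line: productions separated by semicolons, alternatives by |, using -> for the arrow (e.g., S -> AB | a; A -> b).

S -> d | e | AB; A -> d | e | AB | AS; B -> e

Nullable: {A}; after ε-elimination: S -> d | e | Ae; A -> S | e | AS.
After unit-elimination: S -> d | e | Ae; A -> d | e | AS | Ae.
TERM: introduce B -> e and substitute in every rule of length ≥2.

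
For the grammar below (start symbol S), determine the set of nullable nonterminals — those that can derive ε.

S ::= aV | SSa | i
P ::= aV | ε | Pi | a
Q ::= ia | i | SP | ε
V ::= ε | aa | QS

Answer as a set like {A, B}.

Directly nullable (have an ε-rule): {P, Q, V}.
Not nullable: S — each has a terminal in every rule's right-hand side or depends on a non-nullable symbol.

{P, Q, V}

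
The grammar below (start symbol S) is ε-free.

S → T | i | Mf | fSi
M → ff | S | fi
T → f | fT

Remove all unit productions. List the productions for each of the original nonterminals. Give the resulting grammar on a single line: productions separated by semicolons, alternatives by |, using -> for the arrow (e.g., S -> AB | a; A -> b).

S -> f | i | Mf | fT | fSi; M -> f | i | Mf | fT | ff | fi | fSi; T -> f | fT

Unit productions: M->S, S->T.
Unit pairs (A ⇒* B via units): (M,S), (M,T), (S,T).
S: inherits non-unit rules of {S, T} → Mf | f | fSi | fT | i.
M: inherits non-unit rules of {M, S, T} → Mf | f | fSi | fT | ff | fi | i.
T: inherits non-unit rules of {T} → f | fT.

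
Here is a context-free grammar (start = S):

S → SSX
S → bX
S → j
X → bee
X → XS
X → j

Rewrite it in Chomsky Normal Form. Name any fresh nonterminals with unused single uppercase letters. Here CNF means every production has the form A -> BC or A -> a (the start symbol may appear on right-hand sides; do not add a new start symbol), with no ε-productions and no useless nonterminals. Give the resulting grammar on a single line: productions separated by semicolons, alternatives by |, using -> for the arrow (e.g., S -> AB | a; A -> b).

S -> j | AX | SC; A -> b; B -> e; C -> SX; D -> BB; X -> j | AD | XS

No ε-productions.
No unit productions to eliminate.
TERM: introduce A -> b, B -> e and substitute in every rule of length ≥2.
BIN: S -> SSX becomes S -> SC, C -> SX; X -> ABB becomes X -> AD, D -> BB.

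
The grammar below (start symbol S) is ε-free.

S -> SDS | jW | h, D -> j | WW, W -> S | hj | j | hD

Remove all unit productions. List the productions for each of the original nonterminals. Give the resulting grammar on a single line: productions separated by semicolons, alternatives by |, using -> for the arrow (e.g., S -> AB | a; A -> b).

Unit productions: W->S.
Unit pairs (A ⇒* B via units): (W,S).
S: inherits non-unit rules of {S} → SDS | h | jW.
D: inherits non-unit rules of {D} → WW | j.
W: inherits non-unit rules of {S, W} → SDS | h | hD | hj | j | jW.

S -> h | jW | SDS; D -> j | WW; W -> h | j | hD | hj | jW | SDS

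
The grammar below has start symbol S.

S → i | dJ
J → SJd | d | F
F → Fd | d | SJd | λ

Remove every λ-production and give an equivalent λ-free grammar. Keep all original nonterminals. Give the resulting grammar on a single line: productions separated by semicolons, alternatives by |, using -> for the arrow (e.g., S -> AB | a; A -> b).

S -> d | i | dJ; F -> d | Fd | Sd | SJd; J -> F | d | Sd | SJd

Nullable set: {F, J}.
S -> dJ: J nullable, giving d | dJ.
Drop F -> λ.
F -> Fd: F nullable, giving Fd | d.
F -> SJd: J nullable, giving SJd | Sd.
J -> F: F nullable, giving F.
J -> SJd: J nullable, giving SJd | Sd.
Unchanged (no nullable symbols): S -> i; F -> d; J -> d.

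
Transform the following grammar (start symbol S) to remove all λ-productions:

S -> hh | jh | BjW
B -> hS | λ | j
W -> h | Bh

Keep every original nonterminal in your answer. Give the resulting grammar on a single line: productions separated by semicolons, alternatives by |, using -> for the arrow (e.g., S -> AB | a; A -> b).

Nullable set: {B}.
S -> BjW: B nullable, giving BjW | jW.
Drop B -> λ.
W -> Bh: B nullable, giving Bh | h.
Unchanged (no nullable symbols): S -> hh; S -> jh; B -> hS; B -> j; W -> h.

S -> hh | jW | jh | BjW; B -> j | hS; W -> h | Bh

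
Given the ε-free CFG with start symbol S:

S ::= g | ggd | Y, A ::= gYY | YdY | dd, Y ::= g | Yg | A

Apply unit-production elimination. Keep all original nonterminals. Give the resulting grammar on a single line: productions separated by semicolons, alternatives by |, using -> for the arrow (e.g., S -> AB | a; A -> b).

S -> g | Yg | dd | YdY | gYY | ggd; A -> dd | YdY | gYY; Y -> g | Yg | dd | YdY | gYY

Unit productions: S->Y, Y->A.
Unit pairs (A ⇒* B via units): (S,A), (S,Y), (Y,A).
S: inherits non-unit rules of {A, S, Y} → YdY | Yg | dd | g | gYY | ggd.
A: inherits non-unit rules of {A} → YdY | dd | gYY.
Y: inherits non-unit rules of {A, Y} → YdY | Yg | dd | g | gYY.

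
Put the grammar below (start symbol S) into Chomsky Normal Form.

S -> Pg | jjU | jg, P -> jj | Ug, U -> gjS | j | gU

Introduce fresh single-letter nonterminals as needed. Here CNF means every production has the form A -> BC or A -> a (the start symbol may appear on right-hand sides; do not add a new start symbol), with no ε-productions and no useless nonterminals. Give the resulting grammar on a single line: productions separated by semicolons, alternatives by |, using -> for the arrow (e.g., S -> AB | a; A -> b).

No ε-productions.
No unit productions to eliminate.
TERM: introduce A -> g, B -> j and substitute in every rule of length ≥2.
BIN: S -> BBU becomes S -> BC, C -> BU; U -> ABS becomes U -> AD, D -> BS.

S -> BA | BC | PA; A -> g; B -> j; C -> BU; D -> BS; P -> BB | UA; U -> j | AD | AU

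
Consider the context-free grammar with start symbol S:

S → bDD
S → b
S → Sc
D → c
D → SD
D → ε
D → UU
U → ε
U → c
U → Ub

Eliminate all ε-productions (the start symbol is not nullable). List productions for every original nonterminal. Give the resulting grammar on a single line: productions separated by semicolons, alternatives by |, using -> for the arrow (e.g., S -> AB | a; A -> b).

Nullable set: {D, U}.
S -> bDD: D, D nullable, giving b | bD | bDD.
Drop D -> ε.
D -> SD: D nullable, giving S | SD.
D -> UU: U, U nullable, giving U | UU.
Drop U -> ε.
U -> Ub: U nullable, giving Ub | b.
Unchanged (no nullable symbols): S -> Sc; S -> b; D -> c; U -> c.

S -> b | Sc | bD | bDD; D -> S | U | c | SD | UU; U -> b | c | Ub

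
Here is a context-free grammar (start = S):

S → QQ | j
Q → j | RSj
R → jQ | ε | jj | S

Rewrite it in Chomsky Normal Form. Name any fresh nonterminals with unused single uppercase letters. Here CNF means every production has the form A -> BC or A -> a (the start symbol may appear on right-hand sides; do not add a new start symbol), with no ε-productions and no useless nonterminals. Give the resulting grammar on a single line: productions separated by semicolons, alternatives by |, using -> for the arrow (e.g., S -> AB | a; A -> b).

Nullable: {R}; after ε-elimination: S -> j | QQ; Q -> j | Sj | RSj; R -> S | jQ | jj.
After unit-elimination: S -> j | QQ; Q -> j | Sj | RSj; R -> j | QQ | jQ | jj.
TERM: introduce A -> j and substitute in every rule of length ≥2.
BIN: Q -> RSA becomes Q -> RB, B -> SA.

S -> j | QQ; A -> j; B -> SA; Q -> j | RB | SA; R -> j | AA | AQ | QQ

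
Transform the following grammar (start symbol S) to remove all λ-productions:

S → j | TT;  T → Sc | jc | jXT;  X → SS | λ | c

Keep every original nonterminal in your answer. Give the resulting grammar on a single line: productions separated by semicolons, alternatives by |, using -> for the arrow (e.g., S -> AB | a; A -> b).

Nullable set: {X}.
T -> jXT: X nullable, giving jT | jXT.
Drop X -> λ.
Unchanged (no nullable symbols): S -> TT; S -> j; T -> Sc; T -> jc; X -> SS; X -> c.

S -> j | TT; T -> Sc | jT | jc | jXT; X -> c | SS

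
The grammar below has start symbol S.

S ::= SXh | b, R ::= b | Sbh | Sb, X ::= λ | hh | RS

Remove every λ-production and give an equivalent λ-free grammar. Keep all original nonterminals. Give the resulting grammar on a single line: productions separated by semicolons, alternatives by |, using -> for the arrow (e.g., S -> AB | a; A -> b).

S -> b | Sh | SXh; R -> b | Sb | Sbh; X -> RS | hh

Nullable set: {X}.
S -> SXh: X nullable, giving SXh | Sh.
Drop X -> λ.
Unchanged (no nullable symbols): S -> b; R -> Sb; R -> Sbh; R -> b; X -> RS; X -> hh.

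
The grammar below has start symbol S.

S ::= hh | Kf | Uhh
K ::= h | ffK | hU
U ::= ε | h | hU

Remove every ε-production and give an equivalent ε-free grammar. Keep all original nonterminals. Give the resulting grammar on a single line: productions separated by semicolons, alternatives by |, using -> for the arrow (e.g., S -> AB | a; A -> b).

Nullable set: {U}.
S -> Uhh: U nullable, giving Uhh | hh.
K -> hU: U nullable, giving h | hU.
Drop U -> ε.
U -> hU: U nullable, giving h | hU.
Unchanged (no nullable symbols): S -> Kf; S -> hh; K -> ffK; K -> h; U -> h.

S -> Kf | hh | Uhh; K -> h | hU | ffK; U -> h | hU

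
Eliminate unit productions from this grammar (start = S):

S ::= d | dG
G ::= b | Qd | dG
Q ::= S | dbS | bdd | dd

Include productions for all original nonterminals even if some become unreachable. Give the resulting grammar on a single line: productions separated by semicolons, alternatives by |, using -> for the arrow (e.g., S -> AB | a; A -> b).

S -> d | dG; G -> b | Qd | dG; Q -> d | dG | dd | bdd | dbS

Unit productions: Q->S.
Unit pairs (A ⇒* B via units): (Q,S).
S: inherits non-unit rules of {S} → d | dG.
G: inherits non-unit rules of {G} → Qd | b | dG.
Q: inherits non-unit rules of {Q, S} → bdd | d | dG | dbS | dd.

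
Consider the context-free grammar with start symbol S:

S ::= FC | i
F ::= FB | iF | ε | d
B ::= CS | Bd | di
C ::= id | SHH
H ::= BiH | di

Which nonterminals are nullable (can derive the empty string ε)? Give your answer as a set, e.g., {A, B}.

Directly nullable (have an ε-rule): {F}.
Not nullable: B, C, H, S — each has a terminal in every rule's right-hand side or depends on a non-nullable symbol.

{F}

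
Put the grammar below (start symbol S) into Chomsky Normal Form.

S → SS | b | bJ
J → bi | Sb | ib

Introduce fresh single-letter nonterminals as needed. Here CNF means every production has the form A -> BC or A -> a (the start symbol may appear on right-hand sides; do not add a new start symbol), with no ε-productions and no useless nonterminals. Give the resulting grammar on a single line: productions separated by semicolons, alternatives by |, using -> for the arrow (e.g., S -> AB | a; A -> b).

S -> b | AJ | SS; A -> b; B -> i; J -> AB | BA | SA

No ε-productions.
No unit productions to eliminate.
TERM: introduce A -> b, B -> i and substitute in every rule of length ≥2.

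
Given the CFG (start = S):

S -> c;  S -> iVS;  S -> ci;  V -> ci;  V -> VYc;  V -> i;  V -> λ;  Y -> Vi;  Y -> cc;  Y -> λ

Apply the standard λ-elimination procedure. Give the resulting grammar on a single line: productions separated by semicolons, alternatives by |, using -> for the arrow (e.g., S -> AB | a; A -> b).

Nullable set: {V, Y}.
S -> iVS: V nullable, giving iS | iVS.
Drop V -> λ.
V -> VYc: V, Y nullable, giving VYc | Vc | Yc | c.
Drop Y -> λ.
Y -> Vi: V nullable, giving Vi | i.
Unchanged (no nullable symbols): S -> c; S -> ci; V -> ci; V -> i; Y -> cc.

S -> c | ci | iS | iVS; V -> c | i | Vc | Yc | ci | VYc; Y -> i | Vi | cc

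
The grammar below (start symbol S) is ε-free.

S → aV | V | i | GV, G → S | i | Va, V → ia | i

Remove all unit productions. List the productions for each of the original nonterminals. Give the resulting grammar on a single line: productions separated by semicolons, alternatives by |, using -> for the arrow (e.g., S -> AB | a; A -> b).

S -> i | GV | aV | ia; G -> i | GV | Va | aV | ia; V -> i | ia

Unit productions: G->S, S->V.
Unit pairs (A ⇒* B via units): (G,S), (G,V), (S,V).
S: inherits non-unit rules of {S, V} → GV | aV | i | ia.
G: inherits non-unit rules of {G, S, V} → GV | Va | aV | i | ia.
V: inherits non-unit rules of {V} → i | ia.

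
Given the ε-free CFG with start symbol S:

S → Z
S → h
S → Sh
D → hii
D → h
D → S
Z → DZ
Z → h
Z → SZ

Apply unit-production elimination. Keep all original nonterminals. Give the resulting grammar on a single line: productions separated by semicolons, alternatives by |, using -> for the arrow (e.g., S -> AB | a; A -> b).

S -> h | DZ | SZ | Sh; D -> h | DZ | SZ | Sh | hii; Z -> h | DZ | SZ

Unit productions: D->S, S->Z.
Unit pairs (A ⇒* B via units): (D,S), (D,Z), (S,Z).
S: inherits non-unit rules of {S, Z} → DZ | SZ | Sh | h.
D: inherits non-unit rules of {D, S, Z} → DZ | SZ | Sh | h | hii.
Z: inherits non-unit rules of {Z} → DZ | SZ | h.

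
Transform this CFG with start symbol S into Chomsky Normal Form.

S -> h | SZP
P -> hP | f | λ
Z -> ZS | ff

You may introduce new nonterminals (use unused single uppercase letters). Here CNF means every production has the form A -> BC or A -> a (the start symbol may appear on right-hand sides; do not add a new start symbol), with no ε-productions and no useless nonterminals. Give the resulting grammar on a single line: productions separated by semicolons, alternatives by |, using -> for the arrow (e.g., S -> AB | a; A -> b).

S -> h | SC | SZ; A -> h; B -> f; C -> ZP; P -> f | h | AP; Z -> BB | ZS

Nullable: {P}; after ε-elimination: S -> h | SZ | SZP; P -> f | h | hP; Z -> ZS | ff.
No unit productions to eliminate.
TERM: introduce B -> f, A -> h and substitute in every rule of length ≥2.
BIN: S -> SZP becomes S -> SC, C -> ZP.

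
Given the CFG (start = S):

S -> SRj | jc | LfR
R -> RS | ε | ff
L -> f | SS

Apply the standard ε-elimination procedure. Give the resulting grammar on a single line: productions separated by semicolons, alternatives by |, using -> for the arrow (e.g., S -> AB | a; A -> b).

Nullable set: {R}.
S -> LfR: R nullable, giving Lf | LfR.
S -> SRj: R nullable, giving SRj | Sj.
Drop R -> ε.
R -> RS: R nullable, giving RS | S.
Unchanged (no nullable symbols): S -> jc; L -> SS; L -> f; R -> ff.

S -> Lf | Sj | jc | LfR | SRj; L -> f | SS; R -> S | RS | ff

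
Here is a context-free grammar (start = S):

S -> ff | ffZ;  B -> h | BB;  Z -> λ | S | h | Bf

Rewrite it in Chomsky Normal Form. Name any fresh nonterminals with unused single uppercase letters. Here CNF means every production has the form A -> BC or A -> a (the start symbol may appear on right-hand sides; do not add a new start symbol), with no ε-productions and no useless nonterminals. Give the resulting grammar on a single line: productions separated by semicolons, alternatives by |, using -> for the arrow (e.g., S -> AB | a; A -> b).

Nullable: {Z}; after ε-elimination: S -> ff | ffZ; B -> h | BB; Z -> S | h | Bf.
After unit-elimination: S -> ff | ffZ; B -> h | BB; Z -> h | Bf | ff | ffZ.
TERM: introduce A -> f and substitute in every rule of length ≥2.
BIN: S -> AAZ becomes S -> AC, C -> AZ; Z -> AAZ becomes Z -> AD, D -> AZ.

S -> AA | AC; A -> f; B -> h | BB; C -> AZ; D -> AZ; Z -> h | AA | AD | BA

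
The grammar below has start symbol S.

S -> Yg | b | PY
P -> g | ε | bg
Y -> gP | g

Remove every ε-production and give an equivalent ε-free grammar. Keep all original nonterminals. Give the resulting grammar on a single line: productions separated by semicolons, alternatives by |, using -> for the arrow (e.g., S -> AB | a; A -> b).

S -> Y | b | PY | Yg; P -> g | bg; Y -> g | gP

Nullable set: {P}.
S -> PY: P nullable, giving PY | Y.
Drop P -> ε.
Y -> gP: P nullable, giving g | gP.
Unchanged (no nullable symbols): S -> Yg; S -> b; P -> bg; P -> g; Y -> g.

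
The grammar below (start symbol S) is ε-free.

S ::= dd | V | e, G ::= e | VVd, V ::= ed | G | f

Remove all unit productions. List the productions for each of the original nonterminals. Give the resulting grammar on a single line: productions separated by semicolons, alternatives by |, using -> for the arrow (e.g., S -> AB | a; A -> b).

Unit productions: S->V, V->G.
Unit pairs (A ⇒* B via units): (S,G), (S,V), (V,G).
S: inherits non-unit rules of {G, S, V} → VVd | dd | e | ed | f.
G: inherits non-unit rules of {G} → VVd | e.
V: inherits non-unit rules of {G, V} → VVd | e | ed | f.

S -> e | f | dd | ed | VVd; G -> e | VVd; V -> e | f | ed | VVd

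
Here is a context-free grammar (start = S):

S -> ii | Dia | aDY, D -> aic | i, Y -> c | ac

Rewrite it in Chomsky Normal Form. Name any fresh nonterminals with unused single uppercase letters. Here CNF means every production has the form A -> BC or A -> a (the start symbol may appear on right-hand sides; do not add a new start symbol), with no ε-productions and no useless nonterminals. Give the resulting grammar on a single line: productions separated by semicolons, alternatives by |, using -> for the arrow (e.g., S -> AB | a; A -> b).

S -> AF | BB | DG; A -> a; B -> i; C -> c; D -> i | AE; E -> BC; F -> DY; G -> BA; Y -> c | AC

No ε-productions.
No unit productions to eliminate.
TERM: introduce A -> a, C -> c, B -> i and substitute in every rule of length ≥2.
BIN: D -> ABC becomes D -> AE, E -> BC; S -> ADY becomes S -> AF, F -> DY; S -> DBA becomes S -> DG, G -> BA.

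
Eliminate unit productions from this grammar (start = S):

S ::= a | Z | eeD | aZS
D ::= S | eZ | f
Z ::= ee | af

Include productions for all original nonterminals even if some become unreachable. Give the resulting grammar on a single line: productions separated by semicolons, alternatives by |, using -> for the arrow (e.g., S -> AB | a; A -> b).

Unit productions: D->S, S->Z.
Unit pairs (A ⇒* B via units): (D,S), (D,Z), (S,Z).
S: inherits non-unit rules of {S, Z} → a | aZS | af | ee | eeD.
D: inherits non-unit rules of {D, S, Z} → a | aZS | af | eZ | ee | eeD | f.
Z: inherits non-unit rules of {Z} → af | ee.

S -> a | af | ee | aZS | eeD; D -> a | f | af | eZ | ee | aZS | eeD; Z -> af | ee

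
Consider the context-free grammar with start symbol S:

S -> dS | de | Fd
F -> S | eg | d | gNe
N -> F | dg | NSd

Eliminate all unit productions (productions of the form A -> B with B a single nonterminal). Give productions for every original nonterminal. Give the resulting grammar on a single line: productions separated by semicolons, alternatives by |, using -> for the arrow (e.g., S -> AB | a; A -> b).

Unit productions: F->S, N->F.
Unit pairs (A ⇒* B via units): (F,S), (N,F), (N,S).
S: inherits non-unit rules of {S} → Fd | dS | de.
F: inherits non-unit rules of {F, S} → Fd | d | dS | de | eg | gNe.
N: inherits non-unit rules of {F, N, S} → Fd | NSd | d | dS | de | dg | eg | gNe.

S -> Fd | dS | de; F -> d | Fd | dS | de | eg | gNe; N -> d | Fd | dS | de | dg | eg | NSd | gNe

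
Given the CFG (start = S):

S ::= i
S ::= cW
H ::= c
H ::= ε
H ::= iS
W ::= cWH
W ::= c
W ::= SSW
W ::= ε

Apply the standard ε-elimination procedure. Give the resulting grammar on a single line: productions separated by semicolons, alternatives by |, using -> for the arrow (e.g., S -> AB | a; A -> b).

S -> c | i | cW; H -> c | iS; W -> c | SS | cH | cW | SSW | cWH

Nullable set: {H, W}.
S -> cW: W nullable, giving c | cW.
Drop H -> ε.
Drop W -> ε.
W -> SSW: W nullable, giving SS | SSW.
W -> cWH: W, H nullable, giving c | cH | cW | cWH.
Unchanged (no nullable symbols): S -> i; H -> c; H -> iS; W -> c.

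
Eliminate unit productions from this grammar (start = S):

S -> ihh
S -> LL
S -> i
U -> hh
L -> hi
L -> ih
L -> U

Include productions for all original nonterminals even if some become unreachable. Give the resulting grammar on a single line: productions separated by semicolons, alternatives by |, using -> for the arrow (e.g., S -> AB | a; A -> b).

Unit productions: L->U.
Unit pairs (A ⇒* B via units): (L,U).
S: inherits non-unit rules of {S} → LL | i | ihh.
L: inherits non-unit rules of {L, U} → hh | hi | ih.
U: inherits non-unit rules of {U} → hh.

S -> i | LL | ihh; L -> hh | hi | ih; U -> hh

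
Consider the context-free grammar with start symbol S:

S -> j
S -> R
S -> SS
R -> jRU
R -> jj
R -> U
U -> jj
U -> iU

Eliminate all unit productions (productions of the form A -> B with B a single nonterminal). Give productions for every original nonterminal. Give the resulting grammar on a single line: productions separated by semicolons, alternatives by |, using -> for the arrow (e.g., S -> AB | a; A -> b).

Unit productions: R->U, S->R.
Unit pairs (A ⇒* B via units): (R,U), (S,R), (S,U).
S: inherits non-unit rules of {R, S, U} → SS | iU | j | jRU | jj.
R: inherits non-unit rules of {R, U} → iU | jRU | jj.
U: inherits non-unit rules of {U} → iU | jj.

S -> j | SS | iU | jj | jRU; R -> iU | jj | jRU; U -> iU | jj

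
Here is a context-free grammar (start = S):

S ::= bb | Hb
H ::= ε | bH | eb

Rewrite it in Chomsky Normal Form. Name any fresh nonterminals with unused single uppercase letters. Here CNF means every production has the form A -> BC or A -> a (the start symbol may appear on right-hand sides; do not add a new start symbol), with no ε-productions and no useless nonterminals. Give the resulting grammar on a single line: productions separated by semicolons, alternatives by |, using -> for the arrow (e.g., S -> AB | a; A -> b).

Nullable: {H}; after ε-elimination: S -> b | Hb | bb; H -> b | bH | eb.
No unit productions to eliminate.
TERM: introduce A -> b, B -> e and substitute in every rule of length ≥2.

S -> b | AA | HA; A -> b; B -> e; H -> b | AH | BA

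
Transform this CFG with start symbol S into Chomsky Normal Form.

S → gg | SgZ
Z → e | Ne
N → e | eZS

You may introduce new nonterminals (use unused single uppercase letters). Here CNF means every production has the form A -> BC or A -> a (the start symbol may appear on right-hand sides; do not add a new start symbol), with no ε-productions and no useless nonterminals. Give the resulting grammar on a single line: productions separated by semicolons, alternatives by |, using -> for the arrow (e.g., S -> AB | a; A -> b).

S -> BB | SD; A -> e; B -> g; C -> ZS; D -> BZ; N -> e | AC; Z -> e | NA

No ε-productions.
No unit productions to eliminate.
TERM: introduce A -> e, B -> g and substitute in every rule of length ≥2.
BIN: N -> AZS becomes N -> AC, C -> ZS; S -> SBZ becomes S -> SD, D -> BZ.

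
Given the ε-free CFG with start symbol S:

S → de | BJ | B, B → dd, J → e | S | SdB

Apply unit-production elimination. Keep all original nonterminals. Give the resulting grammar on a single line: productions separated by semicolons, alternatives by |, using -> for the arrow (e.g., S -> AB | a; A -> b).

S -> BJ | dd | de; B -> dd; J -> e | BJ | dd | de | SdB

Unit productions: J->S, S->B.
Unit pairs (A ⇒* B via units): (J,B), (J,S), (S,B).
S: inherits non-unit rules of {B, S} → BJ | dd | de.
B: inherits non-unit rules of {B} → dd.
J: inherits non-unit rules of {B, J, S} → BJ | SdB | dd | de | e.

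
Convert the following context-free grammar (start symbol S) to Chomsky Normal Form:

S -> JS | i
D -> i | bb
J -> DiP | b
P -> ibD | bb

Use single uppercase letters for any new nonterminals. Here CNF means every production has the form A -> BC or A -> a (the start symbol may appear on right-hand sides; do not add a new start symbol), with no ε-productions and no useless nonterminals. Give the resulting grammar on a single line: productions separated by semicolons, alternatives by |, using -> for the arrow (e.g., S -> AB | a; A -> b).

No ε-productions.
No unit productions to eliminate.
TERM: introduce A -> b, B -> i and substitute in every rule of length ≥2.
BIN: J -> DBP becomes J -> DC, C -> BP; P -> BAD becomes P -> BE, E -> AD.

S -> i | JS; A -> b; B -> i; C -> BP; D -> i | AA; E -> AD; J -> b | DC; P -> AA | BE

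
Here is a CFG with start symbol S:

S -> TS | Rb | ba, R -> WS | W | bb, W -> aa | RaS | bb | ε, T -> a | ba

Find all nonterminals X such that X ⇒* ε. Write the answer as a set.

{R, W}

Directly nullable (have an ε-rule): {W}.
R is nullable via R -> W (every symbol on the right is already known nullable).
Not nullable: S, T — each has a terminal in every rule's right-hand side or depends on a non-nullable symbol.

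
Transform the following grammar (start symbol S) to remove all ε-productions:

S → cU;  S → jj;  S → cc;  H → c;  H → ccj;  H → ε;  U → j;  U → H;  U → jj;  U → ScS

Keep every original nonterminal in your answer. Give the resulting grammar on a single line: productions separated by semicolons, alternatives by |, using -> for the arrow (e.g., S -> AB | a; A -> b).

S -> c | cU | cc | jj; H -> c | ccj; U -> H | j | jj | ScS

Nullable set: {H, U}.
S -> cU: U nullable, giving c | cU.
Drop H -> ε.
U -> H: H nullable, giving H.
Unchanged (no nullable symbols): S -> cc; S -> jj; H -> c; H -> ccj; U -> ScS; U -> j; U -> jj.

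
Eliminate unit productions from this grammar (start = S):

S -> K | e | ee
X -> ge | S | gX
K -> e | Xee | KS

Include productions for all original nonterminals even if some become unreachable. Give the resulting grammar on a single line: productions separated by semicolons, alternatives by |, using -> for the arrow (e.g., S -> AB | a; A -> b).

S -> e | KS | ee | Xee; K -> e | KS | Xee; X -> e | KS | ee | gX | ge | Xee

Unit productions: S->K, X->S.
Unit pairs (A ⇒* B via units): (S,K), (X,K), (X,S).
S: inherits non-unit rules of {K, S} → KS | Xee | e | ee.
K: inherits non-unit rules of {K} → KS | Xee | e.
X: inherits non-unit rules of {K, S, X} → KS | Xee | e | ee | gX | ge.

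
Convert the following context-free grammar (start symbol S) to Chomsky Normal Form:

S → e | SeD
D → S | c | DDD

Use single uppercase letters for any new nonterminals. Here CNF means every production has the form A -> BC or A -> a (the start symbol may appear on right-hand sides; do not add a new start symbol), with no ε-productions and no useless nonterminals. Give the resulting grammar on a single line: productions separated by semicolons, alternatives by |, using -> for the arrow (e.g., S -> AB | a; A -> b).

S -> e | SE; A -> e; B -> DD; C -> AD; D -> c | e | DB | SC; E -> AD

No ε-productions.
After unit-elimination: S -> e | SeD; D -> c | e | DDD | SeD.
TERM: introduce A -> e and substitute in every rule of length ≥2.
BIN: D -> DDD becomes D -> DB, B -> DD; D -> SAD becomes D -> SC, C -> AD; S -> SAD becomes S -> SE, E -> AD.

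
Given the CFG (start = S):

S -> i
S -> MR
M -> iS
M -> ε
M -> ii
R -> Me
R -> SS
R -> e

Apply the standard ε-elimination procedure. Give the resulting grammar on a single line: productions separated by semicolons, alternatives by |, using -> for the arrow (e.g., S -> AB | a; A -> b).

S -> R | i | MR; M -> iS | ii; R -> e | Me | SS

Nullable set: {M}.
S -> MR: M nullable, giving MR | R.
Drop M -> ε.
R -> Me: M nullable, giving Me | e.
Unchanged (no nullable symbols): S -> i; M -> iS; M -> ii; R -> SS; R -> e.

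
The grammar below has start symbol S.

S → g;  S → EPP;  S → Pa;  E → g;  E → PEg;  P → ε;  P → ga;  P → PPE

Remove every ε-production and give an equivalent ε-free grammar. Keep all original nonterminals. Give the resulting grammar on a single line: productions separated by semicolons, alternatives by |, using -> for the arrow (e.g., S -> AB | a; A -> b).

Nullable set: {P}.
S -> EPP: P, P nullable, giving E | EP | EPP.
S -> Pa: P nullable, giving Pa | a.
E -> PEg: P nullable, giving Eg | PEg.
Drop P -> ε.
P -> PPE: P, P nullable, giving E | PE | PPE.
Unchanged (no nullable symbols): S -> g; E -> g; P -> ga.

S -> E | a | g | EP | Pa | EPP; E -> g | Eg | PEg; P -> E | PE | ga | PPE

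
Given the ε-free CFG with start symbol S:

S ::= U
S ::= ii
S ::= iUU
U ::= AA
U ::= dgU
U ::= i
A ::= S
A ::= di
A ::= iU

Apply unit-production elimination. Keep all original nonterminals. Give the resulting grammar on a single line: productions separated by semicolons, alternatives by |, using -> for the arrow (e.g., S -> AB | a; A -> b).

S -> i | AA | ii | dgU | iUU; A -> i | AA | di | iU | ii | dgU | iUU; U -> i | AA | dgU

Unit productions: A->S, S->U.
Unit pairs (A ⇒* B via units): (A,S), (A,U), (S,U).
S: inherits non-unit rules of {S, U} → AA | dgU | i | iUU | ii.
A: inherits non-unit rules of {A, S, U} → AA | dgU | di | i | iU | iUU | ii.
U: inherits non-unit rules of {U} → AA | dgU | i.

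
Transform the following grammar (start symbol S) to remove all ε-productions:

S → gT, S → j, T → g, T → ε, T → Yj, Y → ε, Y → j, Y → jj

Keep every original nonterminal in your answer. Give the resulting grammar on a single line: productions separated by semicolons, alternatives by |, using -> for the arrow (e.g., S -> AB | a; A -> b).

Nullable set: {T, Y}.
S -> gT: T nullable, giving g | gT.
Drop T -> ε.
T -> Yj: Y nullable, giving Yj | j.
Drop Y -> ε.
Unchanged (no nullable symbols): S -> j; T -> g; Y -> j; Y -> jj.

S -> g | j | gT; T -> g | j | Yj; Y -> j | jj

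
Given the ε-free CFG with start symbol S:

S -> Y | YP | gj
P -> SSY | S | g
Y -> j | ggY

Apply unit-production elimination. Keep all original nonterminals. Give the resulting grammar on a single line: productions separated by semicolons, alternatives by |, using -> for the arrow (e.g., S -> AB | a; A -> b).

Unit productions: P->S, S->Y.
Unit pairs (A ⇒* B via units): (P,S), (P,Y), (S,Y).
S: inherits non-unit rules of {S, Y} → YP | ggY | gj | j.
P: inherits non-unit rules of {P, S, Y} → SSY | YP | g | ggY | gj | j.
Y: inherits non-unit rules of {Y} → ggY | j.

S -> j | YP | gj | ggY; P -> g | j | YP | gj | SSY | ggY; Y -> j | ggY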